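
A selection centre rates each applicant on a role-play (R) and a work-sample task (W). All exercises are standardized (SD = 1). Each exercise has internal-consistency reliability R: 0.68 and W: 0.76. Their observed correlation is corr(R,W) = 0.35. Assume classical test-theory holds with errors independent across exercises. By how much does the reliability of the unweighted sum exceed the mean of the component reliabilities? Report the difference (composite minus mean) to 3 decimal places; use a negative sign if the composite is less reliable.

Var(sum) = 2 + 0.7 = 2.7; true-score variance = 1.44 + 0.7 = 2.14; composite reliability = 0.7926.
Mean component reliability = 0.7200.
Difference = 0.7926 − 0.7200 = 0.073.

0.073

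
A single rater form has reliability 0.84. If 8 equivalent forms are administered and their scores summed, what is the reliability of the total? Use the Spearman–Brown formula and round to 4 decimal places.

ρ_k = kρ / (1 + (k−1)ρ) = 8·0.84 / (1 + 7·0.84) = 6.720 / 6.880 = 0.9767.

0.9767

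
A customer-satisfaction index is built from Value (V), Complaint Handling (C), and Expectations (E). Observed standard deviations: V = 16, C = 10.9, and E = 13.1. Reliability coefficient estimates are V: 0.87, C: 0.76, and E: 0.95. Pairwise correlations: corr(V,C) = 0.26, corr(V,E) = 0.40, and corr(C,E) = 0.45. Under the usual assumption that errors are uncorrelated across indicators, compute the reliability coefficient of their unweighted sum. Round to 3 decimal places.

0.925

Var(V+C+E) = 16² + 10.9² + 13.1² + 2·[16·10.9·0.26 + 16·13.1·0.40 + 10.9·13.1·0.45] = 546.42 + 386.879 = 933.299.
Under uncorrelated errors the observed covariances equal the true-score covariances, so only the own-variance terms attenuate.
True-score variance = [16²·0.87 + 10.9²·0.76 + 13.1²·0.95] + 386.879 = 476.045 + 386.879 = 862.924.
Reliability = 862.924 / 933.299 = 0.925.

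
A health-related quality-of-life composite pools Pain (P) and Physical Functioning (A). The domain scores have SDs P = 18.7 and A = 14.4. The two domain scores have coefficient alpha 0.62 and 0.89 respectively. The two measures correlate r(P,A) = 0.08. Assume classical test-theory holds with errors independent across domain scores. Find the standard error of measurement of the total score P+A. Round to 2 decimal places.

Var(total) = 557.05 + 43.0848 = 600.135.
True-score variance = 401.358 + 43.0848 = 444.443, so reliability = 0.7406.
Error variance = 600.135 − 444.443 = 155.692; SEM = √155.692 = 12.48.

12.48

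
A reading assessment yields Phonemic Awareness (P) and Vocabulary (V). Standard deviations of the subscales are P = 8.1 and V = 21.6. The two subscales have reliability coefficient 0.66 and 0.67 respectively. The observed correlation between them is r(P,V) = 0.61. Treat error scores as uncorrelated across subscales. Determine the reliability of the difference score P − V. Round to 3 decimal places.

0.447

Var(P−V) = 8.1² + 21.6² − 2·8.1·21.6·0.61 = 532.17 − 213.451 = 318.719.
With uncorrelated errors the cross-covariances are all true-score covariance, so they carry over unchanged; only the diagonal terms shrink to ρᵢσᵢ².
True-score variance = [8.1²·0.66 + 21.6²·0.67] − 213.451 = 355.898 − 213.451 = 142.447.
Reliability = 142.447 / 318.719 = 0.447.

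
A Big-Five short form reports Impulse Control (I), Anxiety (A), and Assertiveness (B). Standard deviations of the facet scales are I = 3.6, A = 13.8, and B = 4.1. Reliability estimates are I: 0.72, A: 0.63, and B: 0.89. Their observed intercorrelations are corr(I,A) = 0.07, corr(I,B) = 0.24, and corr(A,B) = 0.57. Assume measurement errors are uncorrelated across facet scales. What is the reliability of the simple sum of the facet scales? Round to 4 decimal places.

0.7458

Var(I+A+B) = 3.6² + 13.8² + 4.1² + 2·[3.6·13.8·0.07 + 3.6·4.1·0.24 + 13.8·4.1·0.57] = 220.21 + 78.5412 = 298.751.
Under uncorrelated errors the observed covariances equal the true-score covariances, so only the own-variance terms attenuate.
True-score variance = [3.6²·0.72 + 13.8²·0.63 + 4.1²·0.89] + 78.5412 = 144.269 + 78.5412 = 222.811.
Reliability = 222.811 / 298.751 = 0.7458.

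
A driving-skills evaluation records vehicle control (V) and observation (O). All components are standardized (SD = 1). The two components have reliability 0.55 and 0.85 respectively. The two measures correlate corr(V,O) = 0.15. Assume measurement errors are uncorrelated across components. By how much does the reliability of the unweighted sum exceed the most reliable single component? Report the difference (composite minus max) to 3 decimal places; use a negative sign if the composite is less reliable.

-0.111

Var(sum) = 2 + 0.3 = 2.3; true-score variance = 1.4 + 0.3 = 1.7; composite reliability = 0.7391.
Max component reliability = 0.8500.
Difference = 0.7391 − 0.8500 = -0.111.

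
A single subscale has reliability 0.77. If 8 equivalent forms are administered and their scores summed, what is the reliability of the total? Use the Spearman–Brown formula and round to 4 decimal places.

0.9640

ρ_k = kρ / (1 + (k−1)ρ) = 8·0.77 / (1 + 7·0.77) = 6.160 / 6.390 = 0.9640.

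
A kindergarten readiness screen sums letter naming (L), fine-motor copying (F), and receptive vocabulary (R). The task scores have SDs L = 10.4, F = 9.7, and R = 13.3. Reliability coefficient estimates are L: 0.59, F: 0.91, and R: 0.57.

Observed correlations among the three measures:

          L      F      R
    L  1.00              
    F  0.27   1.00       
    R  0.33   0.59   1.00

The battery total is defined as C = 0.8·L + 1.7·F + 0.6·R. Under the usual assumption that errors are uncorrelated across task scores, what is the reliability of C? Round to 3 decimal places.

Var(C) = 0.8²·10.4² + 1.7²·9.7² + 0.6²·13.3² + 2·[1.36·10.4·9.7·0.27 + 0.48·10.4·13.3·0.33 + 1.02·9.7·13.3·0.59] = 404.823 + 273.182 = 678.005.
Because errors are independent across components, Cov(Tᵢ,Tⱼ) = Cov(Xᵢ,Xⱼ); the off-diagonal part of the true-score variance is the same as above.
True-score variance = [0.8²·10.4²·0.59 + 1.7²·9.7²·0.91 + 0.6²·13.3²·0.57] + 273.182 = 324.586 + 273.182 = 597.769.
Reliability = 597.769 / 678.005 = 0.882.

0.882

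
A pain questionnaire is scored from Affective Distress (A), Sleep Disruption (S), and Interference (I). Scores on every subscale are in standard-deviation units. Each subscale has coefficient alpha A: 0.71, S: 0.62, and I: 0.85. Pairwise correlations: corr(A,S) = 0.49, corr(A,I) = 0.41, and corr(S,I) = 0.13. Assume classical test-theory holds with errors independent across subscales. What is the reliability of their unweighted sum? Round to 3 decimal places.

0.838

Var(A+S+I) = 3 + 2·[0.49 + 0.41 + 0.13] = 3 + 2.06 = 5.06.
With uncorrelated errors the cross-covariances are all true-score covariance, so they carry over unchanged; only the diagonal terms shrink to ρᵢσᵢ².
True-score variance = [0.71 + 0.62 + 0.85] + 2.06 = 2.18 + 2.06 = 4.24.
Reliability = 4.24 / 5.06 = 0.838.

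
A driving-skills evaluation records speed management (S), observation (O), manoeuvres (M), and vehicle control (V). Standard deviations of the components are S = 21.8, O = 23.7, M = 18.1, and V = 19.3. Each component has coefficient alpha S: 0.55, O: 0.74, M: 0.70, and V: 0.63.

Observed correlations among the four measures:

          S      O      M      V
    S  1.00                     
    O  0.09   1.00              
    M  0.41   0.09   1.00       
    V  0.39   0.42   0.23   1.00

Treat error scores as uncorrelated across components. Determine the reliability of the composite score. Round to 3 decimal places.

Var(S+O+M+V) = 21.8² + 23.7² + 18.1² + 19.3² + 2·[21.8·23.7·0.09 + 21.8·18.1·0.41 + 21.8·19.3·0.39 + 23.7·18.1·0.09 + 23.7·19.3·0.42 + 18.1·19.3·0.23] = 1737.03 + 1366.86 = 3103.89.
Under uncorrelated errors the observed covariances equal the true-score covariances, so only the own-variance terms attenuate.
True-score variance = [21.8²·0.55 + 23.7²·0.74 + 18.1²·0.70 + 19.3²·0.63] + 1366.86 = 1141.03 + 1366.86 = 2507.89.
Reliability = 2507.89 / 3103.89 = 0.808.

0.808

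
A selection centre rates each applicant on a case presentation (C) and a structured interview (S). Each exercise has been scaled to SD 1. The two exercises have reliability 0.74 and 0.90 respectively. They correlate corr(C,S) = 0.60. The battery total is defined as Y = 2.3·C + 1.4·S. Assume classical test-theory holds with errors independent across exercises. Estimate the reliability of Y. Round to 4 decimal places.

Var(Y) = 2.3² + 1.4² + 2·[3.22·0.60] = 7.25 + 3.864 = 11.114.
Because errors are independent across components, Cov(Tᵢ,Tⱼ) = Cov(Xᵢ,Xⱼ); the off-diagonal part of the true-score variance is the same as above.
True-score variance = [2.3²·0.74 + 1.4²·0.90] + 3.864 = 5.6786 + 3.864 = 9.5426.
Reliability = 9.5426 / 11.114 = 0.8586.

0.8586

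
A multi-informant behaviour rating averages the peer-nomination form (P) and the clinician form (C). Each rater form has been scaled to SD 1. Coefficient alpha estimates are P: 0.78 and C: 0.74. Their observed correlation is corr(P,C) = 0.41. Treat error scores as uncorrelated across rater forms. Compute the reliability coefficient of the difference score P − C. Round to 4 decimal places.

Var(P−C) = 1 + 1 − 2·0.41 = 2 − 0.82 = 1.18.
Under uncorrelated errors the observed covariances equal the true-score covariances, so only the own-variance terms attenuate.
True-score variance = [0.78 + 0.74] − 0.82 = 1.52 − 0.82 = 0.7.
Reliability = 0.7 / 1.18 = 0.5932.

0.5932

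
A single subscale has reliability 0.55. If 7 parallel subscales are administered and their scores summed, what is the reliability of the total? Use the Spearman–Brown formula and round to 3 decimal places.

ρ_k = kρ / (1 + (k−1)ρ) = 7·0.55 / (1 + 6·0.55) = 3.850 / 4.300 = 0.895.

0.895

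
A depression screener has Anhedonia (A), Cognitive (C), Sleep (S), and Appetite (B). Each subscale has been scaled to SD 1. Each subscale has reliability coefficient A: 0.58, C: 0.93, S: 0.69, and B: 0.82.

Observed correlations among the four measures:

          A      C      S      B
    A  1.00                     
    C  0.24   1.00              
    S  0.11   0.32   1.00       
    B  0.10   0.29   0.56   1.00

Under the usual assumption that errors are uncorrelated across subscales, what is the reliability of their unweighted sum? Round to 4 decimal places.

0.8646

Var(A+C+S+B) = 4 + 2·[0.24 + 0.11 + 0.10 + 0.32 + 0.29 + 0.56] = 4 + 3.24 = 7.24.
Because errors are independent across components, Cov(Tᵢ,Tⱼ) = Cov(Xᵢ,Xⱼ); the off-diagonal part of the true-score variance is the same as above.
True-score variance = [0.58 + 0.93 + 0.69 + 0.82] + 3.24 = 3.02 + 3.24 = 6.26.
Reliability = 6.26 / 7.24 = 0.8646.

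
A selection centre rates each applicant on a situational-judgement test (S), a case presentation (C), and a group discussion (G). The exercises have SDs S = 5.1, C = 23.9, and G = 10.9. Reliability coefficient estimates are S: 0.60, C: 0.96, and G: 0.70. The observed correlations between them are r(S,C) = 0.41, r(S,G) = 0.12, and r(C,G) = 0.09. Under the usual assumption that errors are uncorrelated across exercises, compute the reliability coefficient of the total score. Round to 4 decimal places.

Var(S+C+G) = 5.1² + 23.9² + 10.9² + 2·[5.1·23.9·0.41 + 5.1·10.9·0.12 + 23.9·10.9·0.09] = 716.03 + 160.183 = 876.213.
With uncorrelated errors the cross-covariances are all true-score covariance, so they carry over unchanged; only the diagonal terms shrink to ρᵢσᵢ².
True-score variance = [5.1²·0.60 + 23.9²·0.96 + 10.9²·0.70] + 160.183 = 647.135 + 160.183 = 807.318.
Reliability = 807.318 / 876.213 = 0.9214.

0.9214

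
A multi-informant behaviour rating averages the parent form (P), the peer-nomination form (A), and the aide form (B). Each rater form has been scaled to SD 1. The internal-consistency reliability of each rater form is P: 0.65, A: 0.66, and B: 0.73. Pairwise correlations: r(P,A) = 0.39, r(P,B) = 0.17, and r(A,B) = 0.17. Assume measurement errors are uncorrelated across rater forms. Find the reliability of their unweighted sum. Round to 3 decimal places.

Var(P+A+B) = 3 + 2·[0.39 + 0.17 + 0.17] = 3 + 1.46 = 4.46.
With uncorrelated errors the cross-covariances are all true-score covariance, so they carry over unchanged; only the diagonal terms shrink to ρᵢσᵢ².
True-score variance = [0.65 + 0.66 + 0.73] + 1.46 = 2.04 + 1.46 = 3.5.
Reliability = 3.5 / 4.46 = 0.785.

0.785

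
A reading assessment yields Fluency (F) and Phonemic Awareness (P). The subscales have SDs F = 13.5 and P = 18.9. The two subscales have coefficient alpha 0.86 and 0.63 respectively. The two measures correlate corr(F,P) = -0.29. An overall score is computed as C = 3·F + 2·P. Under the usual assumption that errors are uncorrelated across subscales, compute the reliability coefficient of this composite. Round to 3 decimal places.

Var(C) = 3²·13.5² + 2²·18.9² + 2·[6·13.5·18.9·(-0.29)] = 3069.09 − 887.922 = 2181.17.
Because errors are independent across components, Cov(Tᵢ,Tⱼ) = Cov(Xᵢ,Xⱼ); the off-diagonal part of the true-score variance is the same as above.
True-score variance = [3²·13.5²·0.86 + 2²·18.9²·0.63] − 887.922 = 2310.78 − 887.922 = 1422.86.
Reliability = 1422.86 / 2181.17 = 0.652.

0.652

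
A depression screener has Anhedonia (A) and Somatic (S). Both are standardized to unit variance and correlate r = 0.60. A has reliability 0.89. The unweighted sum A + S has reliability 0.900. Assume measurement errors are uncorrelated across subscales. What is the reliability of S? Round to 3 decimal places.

0.790

Var(A+S) = 2 + 2·0.60 = 3.200.
True-score variance = ρ_A + ρ_S + 2·0.60, so 0.900 = (0.89 + ρ_S + 1.20) / 3.200.
ρ_S = 0.900·3.200 − 0.89 − 1.20 = 0.790.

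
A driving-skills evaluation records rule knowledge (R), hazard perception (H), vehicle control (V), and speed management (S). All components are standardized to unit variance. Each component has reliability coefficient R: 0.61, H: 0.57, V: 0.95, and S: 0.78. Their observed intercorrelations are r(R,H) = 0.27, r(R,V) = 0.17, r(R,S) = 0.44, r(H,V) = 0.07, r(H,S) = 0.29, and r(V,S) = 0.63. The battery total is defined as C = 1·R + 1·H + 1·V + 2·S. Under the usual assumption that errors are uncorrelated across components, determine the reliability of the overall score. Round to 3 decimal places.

0.870

Var(C) = 1 + 1 + 1 + 2² + 2·[0.27 + 0.17 + 2·0.44 + 0.07 + 2·0.29 + 2·0.63] = 7 + 6.46 = 13.46.
With uncorrelated errors the cross-covariances are all true-score covariance, so they carry over unchanged; only the diagonal terms shrink to ρᵢσᵢ².
True-score variance = [0.61 + 0.57 + 0.95 + 2²·0.78] + 6.46 = 5.25 + 6.46 = 11.71.
Reliability = 11.71 / 13.46 = 0.870.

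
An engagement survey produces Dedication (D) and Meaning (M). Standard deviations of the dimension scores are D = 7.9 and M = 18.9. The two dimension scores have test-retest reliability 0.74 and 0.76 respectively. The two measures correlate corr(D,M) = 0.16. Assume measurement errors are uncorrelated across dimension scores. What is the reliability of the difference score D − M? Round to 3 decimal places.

0.726

Var(D−M) = 7.9² + 18.9² − 2·7.9·18.9·0.16 = 419.62 − 47.7792 = 371.841.
Because errors are independent across components, Cov(Tᵢ,Tⱼ) = Cov(Xᵢ,Xⱼ); the off-diagonal part of the true-score variance is the same as above.
True-score variance = [7.9²·0.74 + 18.9²·0.76] − 47.7792 = 317.663 − 47.7792 = 269.884.
Reliability = 269.884 / 371.841 = 0.726.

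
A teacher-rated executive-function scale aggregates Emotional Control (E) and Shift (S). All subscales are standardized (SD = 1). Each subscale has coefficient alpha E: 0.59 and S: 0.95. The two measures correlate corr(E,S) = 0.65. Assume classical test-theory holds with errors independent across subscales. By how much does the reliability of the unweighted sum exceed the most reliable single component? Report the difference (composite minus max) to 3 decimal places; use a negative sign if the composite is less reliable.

Var(sum) = 2 + 1.3 = 3.3; true-score variance = 1.54 + 1.3 = 2.84; composite reliability = 0.8606.
Max component reliability = 0.9500.
Difference = 0.8606 − 0.9500 = -0.089.

-0.089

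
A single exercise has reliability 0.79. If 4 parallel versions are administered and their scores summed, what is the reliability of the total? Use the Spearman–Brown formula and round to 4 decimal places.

0.9377

ρ_k = kρ / (1 + (k−1)ρ) = 4·0.79 / (1 + 3·0.79) = 3.160 / 3.370 = 0.9377.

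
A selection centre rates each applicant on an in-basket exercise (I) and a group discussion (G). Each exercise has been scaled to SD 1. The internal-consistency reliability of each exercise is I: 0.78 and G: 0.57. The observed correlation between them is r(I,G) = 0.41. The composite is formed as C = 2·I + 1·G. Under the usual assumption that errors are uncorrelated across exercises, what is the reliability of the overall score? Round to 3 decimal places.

Var(C) = 2² + 1 + 2·[2·0.41] = 5 + 1.64 = 6.64.
With uncorrelated errors the cross-covariances are all true-score covariance, so they carry over unchanged; only the diagonal terms shrink to ρᵢσᵢ².
True-score variance = [2²·0.78 + 0.57] + 1.64 = 3.69 + 1.64 = 5.33.
Reliability = 5.33 / 6.64 = 0.803.

0.803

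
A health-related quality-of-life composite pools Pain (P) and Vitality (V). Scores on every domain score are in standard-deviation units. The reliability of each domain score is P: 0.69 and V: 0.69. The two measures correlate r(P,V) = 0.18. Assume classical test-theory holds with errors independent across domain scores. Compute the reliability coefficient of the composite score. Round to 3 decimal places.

Var(P+V) = 2 + 2·[0.18] = 2 + 0.36 = 2.36.
With uncorrelated errors the cross-covariances are all true-score covariance, so they carry over unchanged; only the diagonal terms shrink to ρᵢσᵢ².
True-score variance = [0.69 + 0.69] + 0.36 = 1.38 + 0.36 = 1.74.
Reliability = 1.74 / 2.36 = 0.737.

0.737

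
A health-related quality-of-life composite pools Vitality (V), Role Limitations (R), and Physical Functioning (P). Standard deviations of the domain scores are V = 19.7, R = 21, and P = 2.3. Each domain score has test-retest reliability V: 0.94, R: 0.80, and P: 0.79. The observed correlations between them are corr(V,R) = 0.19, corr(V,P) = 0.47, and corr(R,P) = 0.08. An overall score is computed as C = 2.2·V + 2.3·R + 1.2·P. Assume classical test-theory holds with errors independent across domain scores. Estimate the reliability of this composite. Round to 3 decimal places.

Var(C) = 2.2²·19.7² + 2.3²·21² + 1.2²·2.3² + 2·[5.06·19.7·21·0.19 + 2.64·19.7·2.3·0.47 + 2.76·21·2.3·0.08] = 4218.86 + 929.233 = 5148.1.
Because errors are independent across components, Cov(Tᵢ,Tⱼ) = Cov(Xᵢ,Xⱼ); the off-diagonal part of the true-score variance is the same as above.
True-score variance = [2.2²·19.7²·0.94 + 2.3²·21²·0.80 + 1.2²·2.3²·0.79] + 929.233 = 3637.98 + 929.233 = 4567.22.
Reliability = 4567.22 / 5148.1 = 0.887.

0.887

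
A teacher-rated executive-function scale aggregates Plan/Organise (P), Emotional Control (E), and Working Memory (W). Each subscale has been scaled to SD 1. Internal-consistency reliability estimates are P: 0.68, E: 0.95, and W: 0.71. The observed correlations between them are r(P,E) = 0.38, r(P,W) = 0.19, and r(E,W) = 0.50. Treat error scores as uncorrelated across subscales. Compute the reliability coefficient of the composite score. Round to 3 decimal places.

0.872

Var(P+E+W) = 3 + 2·[0.38 + 0.19 + 0.50] = 3 + 2.14 = 5.14.
With uncorrelated errors the cross-covariances are all true-score covariance, so they carry over unchanged; only the diagonal terms shrink to ρᵢσᵢ².
True-score variance = [0.68 + 0.95 + 0.71] + 2.14 = 2.34 + 2.14 = 4.48.
Reliability = 4.48 / 5.14 = 0.872.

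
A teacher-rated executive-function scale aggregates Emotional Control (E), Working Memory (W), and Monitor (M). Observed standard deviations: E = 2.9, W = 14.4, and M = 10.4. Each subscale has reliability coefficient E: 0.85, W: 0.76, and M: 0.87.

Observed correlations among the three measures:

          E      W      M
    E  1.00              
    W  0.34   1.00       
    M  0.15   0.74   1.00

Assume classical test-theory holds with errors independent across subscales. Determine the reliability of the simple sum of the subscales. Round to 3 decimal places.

Var(E+W+M) = 2.9² + 14.4² + 10.4² + 2·[2.9·14.4·0.34 + 2.9·10.4·0.15 + 14.4·10.4·0.74] = 323.93 + 259.09 = 583.02.
Under uncorrelated errors the observed covariances equal the true-score covariances, so only the own-variance terms attenuate.
True-score variance = [2.9²·0.85 + 14.4²·0.76 + 10.4²·0.87] + 259.09 = 258.841 + 259.09 = 517.931.
Reliability = 517.931 / 583.02 = 0.888.

0.888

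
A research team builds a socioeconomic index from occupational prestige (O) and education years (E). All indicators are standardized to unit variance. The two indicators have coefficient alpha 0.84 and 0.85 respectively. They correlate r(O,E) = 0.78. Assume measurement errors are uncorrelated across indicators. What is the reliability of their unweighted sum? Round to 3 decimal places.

0.913

Var(O+E) = 2 + 2·[0.78] = 2 + 1.56 = 3.56.
Because errors are independent across components, Cov(Tᵢ,Tⱼ) = Cov(Xᵢ,Xⱼ); the off-diagonal part of the true-score variance is the same as above.
True-score variance = [0.84 + 0.85] + 1.56 = 1.69 + 1.56 = 3.25.
Reliability = 3.25 / 3.56 = 0.913.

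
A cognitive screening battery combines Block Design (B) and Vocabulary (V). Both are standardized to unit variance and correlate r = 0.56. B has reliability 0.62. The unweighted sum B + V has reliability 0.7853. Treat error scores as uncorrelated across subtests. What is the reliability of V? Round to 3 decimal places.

Var(B+V) = 2 + 2·0.56 = 3.120.
True-score variance = ρ_B + ρ_V + 2·0.56, so 0.7853 = (0.62 + ρ_V + 1.12) / 3.120.
ρ_V = 0.7853·3.120 − 0.62 − 1.12 = 0.710.

0.710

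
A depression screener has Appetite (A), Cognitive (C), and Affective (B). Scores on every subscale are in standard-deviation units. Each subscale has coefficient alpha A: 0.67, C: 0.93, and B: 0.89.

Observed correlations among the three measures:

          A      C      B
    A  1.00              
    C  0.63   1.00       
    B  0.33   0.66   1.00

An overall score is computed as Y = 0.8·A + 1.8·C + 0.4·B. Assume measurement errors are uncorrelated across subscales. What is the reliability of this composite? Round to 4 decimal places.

Var(Y) = 0.8² + 1.8² + 0.4² + 2·[1.44·0.63 + 0.32·0.33 + 0.72·0.66] = 4.04 + 2.976 = 7.016.
Under uncorrelated errors the observed covariances equal the true-score covariances, so only the own-variance terms attenuate.
True-score variance = [0.8²·0.67 + 1.8²·0.93 + 0.4²·0.89] + 2.976 = 3.5844 + 2.976 = 6.5604.
Reliability = 6.5604 / 7.016 = 0.9351.

0.9351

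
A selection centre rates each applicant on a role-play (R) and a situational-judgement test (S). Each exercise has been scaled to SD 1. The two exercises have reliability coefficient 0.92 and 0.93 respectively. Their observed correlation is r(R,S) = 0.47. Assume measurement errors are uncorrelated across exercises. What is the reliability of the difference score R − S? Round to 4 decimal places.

Var(R−S) = 1 + 1 − 2·0.47 = 2 − 0.94 = 1.06.
With uncorrelated errors the cross-covariances are all true-score covariance, so they carry over unchanged; only the diagonal terms shrink to ρᵢσᵢ².
True-score variance = [0.92 + 0.93] − 0.94 = 1.85 − 0.94 = 0.91.
Reliability = 0.91 / 1.06 = 0.8585.

0.8585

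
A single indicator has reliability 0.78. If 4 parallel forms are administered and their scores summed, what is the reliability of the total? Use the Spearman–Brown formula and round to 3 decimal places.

0.934

ρ_k = kρ / (1 + (k−1)ρ) = 4·0.78 / (1 + 3·0.78) = 3.120 / 3.340 = 0.934.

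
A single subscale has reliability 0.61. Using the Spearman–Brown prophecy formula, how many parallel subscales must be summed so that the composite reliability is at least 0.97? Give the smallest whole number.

k ≥ ρ*(1−ρ₁)/(ρ₁(1−ρ*)) = 0.97·0.39 / (0.61·0.03) = 20.672.
Smallest integer k = 21.

21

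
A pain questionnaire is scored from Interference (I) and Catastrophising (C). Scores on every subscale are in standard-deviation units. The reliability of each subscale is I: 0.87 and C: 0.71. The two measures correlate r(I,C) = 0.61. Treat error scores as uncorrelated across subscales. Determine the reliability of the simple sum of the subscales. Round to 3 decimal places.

Var(I+C) = 2 + 2·[0.61] = 2 + 1.22 = 3.22.
Because errors are independent across components, Cov(Tᵢ,Tⱼ) = Cov(Xᵢ,Xⱼ); the off-diagonal part of the true-score variance is the same as above.
True-score variance = [0.87 + 0.71] + 1.22 = 1.58 + 1.22 = 2.8.
Reliability = 2.8 / 3.22 = 0.870.

0.870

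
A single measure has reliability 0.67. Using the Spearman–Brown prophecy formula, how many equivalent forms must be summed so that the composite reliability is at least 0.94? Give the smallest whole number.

k ≥ ρ*(1−ρ₁)/(ρ₁(1−ρ*)) = 0.94·0.33 / (0.67·0.06) = 7.716.
Smallest integer k = 8.

8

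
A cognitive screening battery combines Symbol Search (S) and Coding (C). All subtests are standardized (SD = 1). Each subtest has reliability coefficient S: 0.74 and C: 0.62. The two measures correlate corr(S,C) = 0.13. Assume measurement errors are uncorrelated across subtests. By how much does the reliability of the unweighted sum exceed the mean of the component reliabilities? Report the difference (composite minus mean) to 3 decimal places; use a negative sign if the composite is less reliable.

0.037

Var(sum) = 2 + 0.26 = 2.26; true-score variance = 1.36 + 0.26 = 1.62; composite reliability = 0.7168.
Mean component reliability = 0.6800.
Difference = 0.7168 − 0.6800 = 0.037.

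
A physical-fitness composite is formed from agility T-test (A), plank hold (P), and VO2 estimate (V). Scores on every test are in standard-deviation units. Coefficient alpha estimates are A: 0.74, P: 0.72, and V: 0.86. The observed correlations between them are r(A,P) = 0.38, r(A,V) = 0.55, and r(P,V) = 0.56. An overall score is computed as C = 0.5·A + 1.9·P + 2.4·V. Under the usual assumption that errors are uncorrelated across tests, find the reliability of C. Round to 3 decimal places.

0.888

Var(C) = 0.5² + 1.9² + 2.4² + 2·[0.95·0.38 + 1.2·0.55 + 4.56·0.56] = 9.62 + 7.1492 = 16.7692.
With uncorrelated errors the cross-covariances are all true-score covariance, so they carry over unchanged; only the diagonal terms shrink to ρᵢσᵢ².
True-score variance = [0.5²·0.74 + 1.9²·0.72 + 2.4²·0.86] + 7.1492 = 7.7378 + 7.1492 = 14.887.
Reliability = 14.887 / 16.7692 = 0.888.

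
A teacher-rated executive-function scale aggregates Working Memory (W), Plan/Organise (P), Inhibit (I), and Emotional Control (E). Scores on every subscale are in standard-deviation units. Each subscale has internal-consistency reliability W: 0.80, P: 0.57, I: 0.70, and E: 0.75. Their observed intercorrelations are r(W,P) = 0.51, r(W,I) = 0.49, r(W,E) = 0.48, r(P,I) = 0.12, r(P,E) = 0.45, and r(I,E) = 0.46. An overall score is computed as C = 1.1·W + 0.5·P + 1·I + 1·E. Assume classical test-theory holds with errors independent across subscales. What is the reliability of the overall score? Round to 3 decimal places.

Var(C) = 1.1² + 0.5² + 1 + 1 + 2·[0.55·0.51 + 1.1·0.49 + 1.1·0.48 + 0.5·0.12 + 0.5·0.45 + 0.46] = 3.46 + 4.185 = 7.645.
With uncorrelated errors the cross-covariances are all true-score covariance, so they carry over unchanged; only the diagonal terms shrink to ρᵢσᵢ².
True-score variance = [1.1²·0.80 + 0.5²·0.57 + 0.70 + 0.75] + 4.185 = 2.5605 + 4.185 = 6.7455.
Reliability = 6.7455 / 7.645 = 0.882.

0.882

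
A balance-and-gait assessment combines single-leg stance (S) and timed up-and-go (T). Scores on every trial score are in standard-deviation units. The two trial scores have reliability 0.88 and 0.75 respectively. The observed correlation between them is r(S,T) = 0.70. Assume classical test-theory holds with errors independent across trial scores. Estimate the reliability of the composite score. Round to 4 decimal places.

0.8912

Var(S+T) = 2 + 2·[0.70] = 2 + 1.4 = 3.4.
With uncorrelated errors the cross-covariances are all true-score covariance, so they carry over unchanged; only the diagonal terms shrink to ρᵢσᵢ².
True-score variance = [0.88 + 0.75] + 1.4 = 1.63 + 1.4 = 3.03.
Reliability = 3.03 / 3.4 = 0.8912.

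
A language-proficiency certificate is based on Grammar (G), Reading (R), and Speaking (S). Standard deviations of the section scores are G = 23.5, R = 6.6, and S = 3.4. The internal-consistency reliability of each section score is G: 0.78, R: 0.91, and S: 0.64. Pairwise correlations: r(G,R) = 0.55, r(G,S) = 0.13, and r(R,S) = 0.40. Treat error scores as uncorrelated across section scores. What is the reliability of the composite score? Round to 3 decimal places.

0.841

Var(G+R+S) = 23.5² + 6.6² + 3.4² + 2·[23.5·6.6·0.55 + 23.5·3.4·0.13 + 6.6·3.4·0.40] = 607.37 + 209.336 = 816.706.
Under uncorrelated errors the observed covariances equal the true-score covariances, so only the own-variance terms attenuate.
True-score variance = [23.5²·0.78 + 6.6²·0.91 + 3.4²·0.64] + 209.336 = 477.793 + 209.336 = 687.129.
Reliability = 687.129 / 816.706 = 0.841.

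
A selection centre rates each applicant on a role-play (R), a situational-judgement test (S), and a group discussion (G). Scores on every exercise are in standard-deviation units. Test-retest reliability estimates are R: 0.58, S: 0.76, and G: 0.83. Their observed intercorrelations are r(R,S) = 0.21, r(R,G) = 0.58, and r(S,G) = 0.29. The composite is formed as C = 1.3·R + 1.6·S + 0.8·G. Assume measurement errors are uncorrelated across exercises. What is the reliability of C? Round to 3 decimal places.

Var(C) = 1.3² + 1.6² + 0.8² + 2·[2.08·0.21 + 1.04·0.58 + 1.28·0.29] = 4.89 + 2.8224 = 7.7124.
Under uncorrelated errors the observed covariances equal the true-score covariances, so only the own-variance terms attenuate.
True-score variance = [1.3²·0.58 + 1.6²·0.76 + 0.8²·0.83] + 2.8224 = 3.457 + 2.8224 = 6.2794.
Reliability = 6.2794 / 7.7124 = 0.814.

0.814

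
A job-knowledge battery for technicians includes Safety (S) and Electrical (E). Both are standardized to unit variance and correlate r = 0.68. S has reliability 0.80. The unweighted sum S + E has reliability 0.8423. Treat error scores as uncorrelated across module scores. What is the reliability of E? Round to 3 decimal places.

Var(S+E) = 2 + 2·0.68 = 3.360.
True-score variance = ρ_S + ρ_E + 2·0.68, so 0.8423 = (0.80 + ρ_E + 1.36) / 3.360.
ρ_E = 0.8423·3.360 − 0.80 − 1.36 = 0.670.

0.670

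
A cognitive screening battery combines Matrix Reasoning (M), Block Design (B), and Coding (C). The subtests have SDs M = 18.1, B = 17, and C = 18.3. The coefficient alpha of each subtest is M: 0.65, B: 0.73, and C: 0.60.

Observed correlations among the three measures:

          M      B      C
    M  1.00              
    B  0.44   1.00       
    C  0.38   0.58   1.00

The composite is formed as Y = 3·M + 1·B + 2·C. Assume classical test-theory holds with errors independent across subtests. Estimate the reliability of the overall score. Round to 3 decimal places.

Var(Y) = 3²·18.1² + 17² + 2²·18.3² + 2·[3·18.1·17·0.44 + 6·18.1·18.3·0.38 + 2·17·18.3·0.58] = 4577.05 + 3044.49 = 7621.54.
Because errors are independent across components, Cov(Tᵢ,Tⱼ) = Cov(Xᵢ,Xⱼ); the off-diagonal part of the true-score variance is the same as above.
True-score variance = [3²·18.1²·0.65 + 17²·0.73 + 2²·18.3²·0.60] + 3044.49 = 2931.22 + 3044.49 = 5975.71.
Reliability = 5975.71 / 7621.54 = 0.784.

0.784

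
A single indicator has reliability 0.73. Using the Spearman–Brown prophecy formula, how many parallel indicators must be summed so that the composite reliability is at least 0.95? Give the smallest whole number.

8

k ≥ ρ*(1−ρ₁)/(ρ₁(1−ρ*)) = 0.95·0.27 / (0.73·0.05) = 7.027.
Smallest integer k = 8.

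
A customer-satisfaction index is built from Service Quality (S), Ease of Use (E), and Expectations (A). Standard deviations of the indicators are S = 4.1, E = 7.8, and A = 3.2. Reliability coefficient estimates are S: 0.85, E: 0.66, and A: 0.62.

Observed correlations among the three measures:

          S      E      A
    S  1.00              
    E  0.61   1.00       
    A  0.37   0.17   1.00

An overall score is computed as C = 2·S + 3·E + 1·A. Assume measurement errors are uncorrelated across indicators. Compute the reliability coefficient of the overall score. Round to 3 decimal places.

Var(C) = 2²·4.1² + 3²·7.8² + 3.2² + 2·[6·4.1·7.8·0.61 + 2·4.1·3.2·0.37 + 3·7.8·3.2·0.17] = 625.04 + 278.97 = 904.01.
Because errors are independent across components, Cov(Tᵢ,Tⱼ) = Cov(Xᵢ,Xⱼ); the off-diagonal part of the true-score variance is the same as above.
True-score variance = [2²·4.1²·0.85 + 3²·7.8²·0.66 + 3.2²·0.62] + 278.97 = 424.892 + 278.97 = 703.863.
Reliability = 703.863 / 904.01 = 0.779.

0.779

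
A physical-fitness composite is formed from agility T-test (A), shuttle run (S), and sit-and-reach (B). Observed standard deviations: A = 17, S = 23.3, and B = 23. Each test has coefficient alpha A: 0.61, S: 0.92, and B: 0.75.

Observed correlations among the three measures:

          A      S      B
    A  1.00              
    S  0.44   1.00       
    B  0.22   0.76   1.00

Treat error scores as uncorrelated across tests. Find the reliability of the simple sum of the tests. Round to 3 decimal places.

Var(A+S+B) = 17² + 23.3² + 23² + 2·[17·23.3·0.44 + 17·23·0.22 + 23.3·23·0.76] = 1360.89 + 1335.18 = 2696.07.
Under uncorrelated errors the observed covariances equal the true-score covariances, so only the own-variance terms attenuate.
True-score variance = [17²·0.61 + 23.3²·0.92 + 23²·0.75] + 1335.18 = 1072.5 + 1335.18 = 2407.67.
Reliability = 2407.67 / 2696.07 = 0.893.

0.893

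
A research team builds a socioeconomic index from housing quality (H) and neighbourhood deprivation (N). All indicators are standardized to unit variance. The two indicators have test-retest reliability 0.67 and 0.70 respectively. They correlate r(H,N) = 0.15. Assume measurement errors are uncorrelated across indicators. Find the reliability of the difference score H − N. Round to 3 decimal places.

Var(H−N) = 1 + 1 − 2·0.15 = 2 − 0.3 = 1.7.
With uncorrelated errors the cross-covariances are all true-score covariance, so they carry over unchanged; only the diagonal terms shrink to ρᵢσᵢ².
True-score variance = [0.67 + 0.70] − 0.3 = 1.37 − 0.3 = 1.07.
Reliability = 1.07 / 1.7 = 0.629.

0.629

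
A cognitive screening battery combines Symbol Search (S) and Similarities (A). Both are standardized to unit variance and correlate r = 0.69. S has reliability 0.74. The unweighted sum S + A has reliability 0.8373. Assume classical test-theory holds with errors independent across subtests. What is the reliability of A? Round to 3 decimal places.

0.710

Var(S+A) = 2 + 2·0.69 = 3.380.
True-score variance = ρ_S + ρ_A + 2·0.69, so 0.8373 = (0.74 + ρ_A + 1.38) / 3.380.
ρ_A = 0.8373·3.380 − 0.74 − 1.38 = 0.710.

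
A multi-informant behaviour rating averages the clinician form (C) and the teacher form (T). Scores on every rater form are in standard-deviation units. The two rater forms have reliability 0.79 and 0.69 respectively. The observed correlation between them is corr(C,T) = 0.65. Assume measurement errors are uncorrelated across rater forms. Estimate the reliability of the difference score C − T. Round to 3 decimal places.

Var(C−T) = 1 + 1 − 2·0.65 = 2 − 1.3 = 0.7.
With uncorrelated errors the cross-covariances are all true-score covariance, so they carry over unchanged; only the diagonal terms shrink to ρᵢσᵢ².
True-score variance = [0.79 + 0.69] − 1.3 = 1.48 − 1.3 = 0.18.
Reliability = 0.18 / 0.7 = 0.257.

0.257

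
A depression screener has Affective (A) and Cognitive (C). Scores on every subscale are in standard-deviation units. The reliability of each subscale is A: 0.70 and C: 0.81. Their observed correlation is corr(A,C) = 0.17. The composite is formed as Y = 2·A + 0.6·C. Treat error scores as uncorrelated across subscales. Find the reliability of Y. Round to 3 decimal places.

0.734

Var(Y) = 2² + 0.6² + 2·[1.2·0.17] = 4.36 + 0.408 = 4.768.
Because errors are independent across components, Cov(Tᵢ,Tⱼ) = Cov(Xᵢ,Xⱼ); the off-diagonal part of the true-score variance is the same as above.
True-score variance = [2²·0.70 + 0.6²·0.81] + 0.408 = 3.0916 + 0.408 = 3.4996.
Reliability = 3.4996 / 4.768 = 0.734.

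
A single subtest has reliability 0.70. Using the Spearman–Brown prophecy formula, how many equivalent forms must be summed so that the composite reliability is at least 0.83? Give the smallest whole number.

k ≥ ρ*(1−ρ₁)/(ρ₁(1−ρ*)) = 0.83·0.30 / (0.70·0.17) = 2.092.
Smallest integer k = 3.

3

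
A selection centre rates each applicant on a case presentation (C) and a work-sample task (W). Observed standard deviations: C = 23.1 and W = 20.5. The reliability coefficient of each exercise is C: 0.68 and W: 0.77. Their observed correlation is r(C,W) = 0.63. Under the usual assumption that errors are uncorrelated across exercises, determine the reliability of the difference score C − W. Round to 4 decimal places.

0.2513

Var(C−W) = 23.1² + 20.5² − 2·23.1·20.5·0.63 = 953.86 − 596.673 = 357.187.
With uncorrelated errors the cross-covariances are all true-score covariance, so they carry over unchanged; only the diagonal terms shrink to ρᵢσᵢ².
True-score variance = [23.1²·0.68 + 20.5²·0.77] − 596.673 = 686.447 − 596.673 = 89.7743.
Reliability = 89.7743 / 357.187 = 0.2513.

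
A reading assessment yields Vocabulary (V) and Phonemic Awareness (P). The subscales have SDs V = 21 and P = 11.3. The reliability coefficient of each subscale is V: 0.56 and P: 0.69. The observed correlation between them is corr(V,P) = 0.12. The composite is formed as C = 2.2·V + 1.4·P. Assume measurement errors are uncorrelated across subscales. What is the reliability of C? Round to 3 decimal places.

Var(C) = 2.2²·21² + 1.4²·11.3² + 2·[3.08·21·11.3·0.12] = 2384.71 + 175.412 = 2560.12.
Because errors are independent across components, Cov(Tᵢ,Tⱼ) = Cov(Xᵢ,Xⱼ); the off-diagonal part of the true-score variance is the same as above.
True-score variance = [2.2²·21²·0.56 + 1.4²·11.3²·0.69] + 175.412 = 1367.97 + 175.412 = 1543.39.
Reliability = 1543.39 / 2560.12 = 0.603.

0.603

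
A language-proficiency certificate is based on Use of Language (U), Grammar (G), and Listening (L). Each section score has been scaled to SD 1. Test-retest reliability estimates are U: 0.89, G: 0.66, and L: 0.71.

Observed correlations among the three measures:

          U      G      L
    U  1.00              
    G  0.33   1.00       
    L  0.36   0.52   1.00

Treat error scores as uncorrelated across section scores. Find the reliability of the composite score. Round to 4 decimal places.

0.8635

Var(U+G+L) = 3 + 2·[0.33 + 0.36 + 0.52] = 3 + 2.42 = 5.42.
Because errors are independent across components, Cov(Tᵢ,Tⱼ) = Cov(Xᵢ,Xⱼ); the off-diagonal part of the true-score variance is the same as above.
True-score variance = [0.89 + 0.66 + 0.71] + 2.42 = 2.26 + 2.42 = 4.68.
Reliability = 4.68 / 5.42 = 0.8635.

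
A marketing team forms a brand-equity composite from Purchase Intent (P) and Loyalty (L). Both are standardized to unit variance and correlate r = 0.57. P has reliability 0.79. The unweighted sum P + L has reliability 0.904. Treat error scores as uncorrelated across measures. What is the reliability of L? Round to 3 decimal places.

0.909

Var(P+L) = 2 + 2·0.57 = 3.140.
True-score variance = ρ_P + ρ_L + 2·0.57, so 0.904 = (0.79 + ρ_L + 1.14) / 3.140.
ρ_L = 0.904·3.140 − 0.79 − 1.14 = 0.909.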